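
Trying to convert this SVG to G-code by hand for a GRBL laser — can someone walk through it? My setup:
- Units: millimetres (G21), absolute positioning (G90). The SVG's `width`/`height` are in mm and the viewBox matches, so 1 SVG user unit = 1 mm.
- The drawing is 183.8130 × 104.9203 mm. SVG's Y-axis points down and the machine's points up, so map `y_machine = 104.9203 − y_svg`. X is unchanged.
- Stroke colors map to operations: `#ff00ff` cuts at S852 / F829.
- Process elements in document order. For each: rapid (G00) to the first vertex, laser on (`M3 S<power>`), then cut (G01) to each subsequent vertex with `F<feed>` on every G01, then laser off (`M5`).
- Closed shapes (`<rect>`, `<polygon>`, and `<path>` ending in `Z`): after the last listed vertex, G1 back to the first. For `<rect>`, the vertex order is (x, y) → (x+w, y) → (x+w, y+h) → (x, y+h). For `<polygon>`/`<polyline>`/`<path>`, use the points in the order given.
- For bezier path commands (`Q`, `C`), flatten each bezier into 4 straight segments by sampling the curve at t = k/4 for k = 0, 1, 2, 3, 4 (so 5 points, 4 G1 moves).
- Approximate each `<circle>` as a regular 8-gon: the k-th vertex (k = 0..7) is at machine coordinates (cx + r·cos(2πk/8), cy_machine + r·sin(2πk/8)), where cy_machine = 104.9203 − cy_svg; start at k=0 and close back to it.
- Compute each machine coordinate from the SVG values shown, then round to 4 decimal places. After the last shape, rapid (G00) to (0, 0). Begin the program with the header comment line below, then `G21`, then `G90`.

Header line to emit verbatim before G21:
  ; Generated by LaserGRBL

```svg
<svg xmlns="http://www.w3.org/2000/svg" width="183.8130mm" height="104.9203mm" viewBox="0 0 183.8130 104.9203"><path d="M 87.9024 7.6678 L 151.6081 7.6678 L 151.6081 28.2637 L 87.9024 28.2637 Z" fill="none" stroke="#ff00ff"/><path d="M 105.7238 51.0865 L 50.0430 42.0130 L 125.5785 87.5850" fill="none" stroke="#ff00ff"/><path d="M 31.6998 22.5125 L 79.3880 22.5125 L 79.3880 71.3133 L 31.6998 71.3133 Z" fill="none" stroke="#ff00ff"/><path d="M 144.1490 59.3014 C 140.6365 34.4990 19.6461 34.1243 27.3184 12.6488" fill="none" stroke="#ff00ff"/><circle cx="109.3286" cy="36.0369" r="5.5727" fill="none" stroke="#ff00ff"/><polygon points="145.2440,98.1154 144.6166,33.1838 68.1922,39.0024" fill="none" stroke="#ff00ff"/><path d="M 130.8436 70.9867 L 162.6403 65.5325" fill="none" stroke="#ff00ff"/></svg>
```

; Generated by LaserGRBL
G21
G90
G00 X87.9024 Y97.2525
M3 S852
G01 X151.6081 Y97.2525 F829
G01 X151.6081 Y76.6566 F829
G01 X87.9024 Y76.6566 F829
G01 X87.9024 Y97.2525 F829
M5
G00 X105.7238 Y53.8338
M3 S852
G01 X50.0430 Y62.9073 F829
G01 X125.5785 Y17.3353 F829
M5
G00 X31.6998 Y82.4078
M3 S852
G01 X79.3880 Y82.4078 F829
G01 X79.3880 Y33.6070 F829
G01 X31.6998 Y33.6070 F829
G01 X31.6998 Y82.4078 F829
M5
G00 X144.1490 Y45.6189
M3 S852
G01 X123.3335 Y60.3519 F829
G01 X81.5394 Y70.1928 F829
G01 X41.8425 Y79.4099 F829
G01 X27.3184 Y92.2715 F829
M5
G00 X114.9013 Y68.8834
M3 S852
G01 X113.2691 Y72.8239 F829
G01 X109.3286 Y74.4561 F829
G01 X105.3881 Y72.8239 F829
G01 X103.7559 Y68.8834 F829
G01 X105.3881 Y64.9429 F829
G01 X109.3286 Y63.3107 F829
G01 X113.2691 Y64.9429 F829
G01 X114.9013 Y68.8834 F829
M5
G00 X145.2440 Y6.8049
M3 S852
G01 X144.6166 Y71.7365 F829
G01 X68.1922 Y65.9179 F829
G01 X145.2440 Y6.8049 F829
M5
G00 X130.8436 Y33.9336
M3 S852
G01 X162.6403 Y39.3878 F829
M5
G00 X0.0000 Y0.0000

Since the viewBox matches the mm dimensions, user units are millimetres directly. The only transform is the Y-flip y_m = 104.9203 − y_svg.

Shape 1 is a rectangle drawn with `<path>`. Its stroke #ff00ff means cut at S852, F829. After flipping Y the toolpath is (87.9024,97.2525) → (151.6081,97.2525) → (151.6081,76.6566) → (87.9024,76.6566) → (87.9024,97.2525), returning to the start.

Shape 2 is a open polyline drawn with `<path>`. Its stroke #ff00ff means cut at S852, F829. After flipping Y the toolpath is (105.7238,53.8338) → (50.0430,62.9073) → (125.5785,17.3353).

Shape 3 is a rectangle drawn with `<path>`. Its stroke #ff00ff means cut at S852, F829. After flipping Y the toolpath is (31.6998,82.4078) → (79.3880,82.4078) → (79.3880,33.6070) → (31.6998,33.6070) → (31.6998,82.4078), returning to the start.

Shape 4 is a cubic bezier drawn with `<path>`. Its stroke #ff00ff means cut at S852, F829. After flipping Y the toolpath is (144.1490,45.6189) → (123.3335,60.3519) → (81.5394,70.1928) → (41.8425,79.4099) → (27.3184,92.2715).

Shape 5 is a circle drawn with `<circle>`. Its stroke #ff00ff means cut at S852, F829. After flipping Y the toolpath is (114.9013,68.8834) → (113.2691,72.8239) → (109.3286,74.4561) → (105.3881,72.8239) → (103.7559,68.8834) → (105.3881,64.9429) → (109.3286,63.3107) → (113.2691,64.9429) → (114.9013,68.8834), returning to the start.

Shape 6 is a closed polygon drawn with `<polygon>`. Its stroke #ff00ff means cut at S852, F829. After flipping Y the toolpath is (145.2440,6.8049) → (144.6166,71.7365) → (68.1922,65.9179) → (145.2440,6.8049), returning to the start.

Shape 7 is a line segment drawn with `<path>`. Its stroke #ff00ff means cut at S852, F829. After flipping Y the toolpath is (130.8436,33.9336) → (162.6403,39.3878).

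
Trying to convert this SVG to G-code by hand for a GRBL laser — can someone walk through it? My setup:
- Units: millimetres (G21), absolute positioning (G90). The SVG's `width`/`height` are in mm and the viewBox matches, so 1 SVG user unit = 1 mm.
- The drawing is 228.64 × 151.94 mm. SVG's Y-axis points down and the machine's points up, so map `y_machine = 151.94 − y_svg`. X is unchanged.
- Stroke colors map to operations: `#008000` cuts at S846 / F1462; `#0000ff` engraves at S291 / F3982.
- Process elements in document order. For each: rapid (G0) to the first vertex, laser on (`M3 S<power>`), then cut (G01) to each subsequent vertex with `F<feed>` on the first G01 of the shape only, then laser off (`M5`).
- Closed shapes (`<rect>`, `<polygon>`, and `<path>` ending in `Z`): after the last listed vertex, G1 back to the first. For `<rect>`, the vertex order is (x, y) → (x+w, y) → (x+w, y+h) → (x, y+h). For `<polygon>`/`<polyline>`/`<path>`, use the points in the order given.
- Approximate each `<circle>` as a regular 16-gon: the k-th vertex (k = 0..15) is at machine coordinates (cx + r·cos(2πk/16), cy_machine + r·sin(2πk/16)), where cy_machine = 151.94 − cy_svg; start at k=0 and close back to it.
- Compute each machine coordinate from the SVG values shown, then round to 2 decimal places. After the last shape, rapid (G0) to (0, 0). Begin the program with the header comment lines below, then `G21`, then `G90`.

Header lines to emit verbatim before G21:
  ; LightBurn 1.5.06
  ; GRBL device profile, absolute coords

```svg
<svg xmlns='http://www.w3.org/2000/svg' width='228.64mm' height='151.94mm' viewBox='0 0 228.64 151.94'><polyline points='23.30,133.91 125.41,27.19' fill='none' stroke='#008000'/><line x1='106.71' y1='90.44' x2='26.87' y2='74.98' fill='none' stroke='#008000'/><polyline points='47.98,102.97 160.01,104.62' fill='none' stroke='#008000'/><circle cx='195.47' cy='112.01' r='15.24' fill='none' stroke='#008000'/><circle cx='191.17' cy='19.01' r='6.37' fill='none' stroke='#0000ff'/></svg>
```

; LightBurn 1.5.06
; GRBL device profile, absolute coords
G21
G90
G0 X23.30 Y18.03
M3 S846
G01 X125.41 Y124.75 F1462
M5
G0 X106.71 Y61.50
M3 S846
G01 X26.87 Y76.96 F1462
M5
G0 X47.98 Y48.97
M3 S846
G01 X160.01 Y47.32 F1462
M5
G0 X210.71 Y39.93
M3 S846
G01 X209.55 Y45.76 F1462
G01 X206.25 Y50.71
G01 X201.30 Y54.01
G01 X195.47 Y55.17
G01 X189.64 Y54.01
G01 X184.69 Y50.71
G01 X181.39 Y45.76
G01 X180.23 Y39.93
G01 X181.39 Y34.10
G01 X184.69 Y29.15
G01 X189.64 Y25.85
G01 X195.47 Y24.69
G01 X201.30 Y25.85
G01 X206.25 Y29.15
G01 X209.55 Y34.10
G01 X210.71 Y39.93
M5
G0 X197.54 Y132.93
M3 S291
G01 X197.06 Y135.37 F3982
G01 X195.67 Y137.43
G01 X193.61 Y138.82
G01 X191.17 Y139.30
G01 X188.73 Y138.82
G01 X186.67 Y137.43
G01 X185.28 Y135.37
G01 X184.80 Y132.93
G01 X185.28 Y130.49
G01 X186.67 Y128.43
G01 X188.73 Y127.04
G01 X191.17 Y126.56
G01 X193.61 Y127.04
G01 X195.67 Y128.43
G01 X197.06 Y130.49
G01 X197.54 Y132.93
M5
G0 X0.00 Y0.00

Since the viewBox matches the mm dimensions, user units are millimetres directly. The only transform is the Y-flip y_m = 151.94 − y_svg.

Shape 1 is a line segment drawn with `<polyline>`. Its stroke #008000 means cut at S846, F1462. After flipping Y the toolpath is (23.30,18.03) → (125.41,124.75).

Shape 2 is a line segment drawn with `<line>`. Its stroke #008000 means cut at S846, F1462. After flipping Y the toolpath is (106.71,61.50) → (26.87,76.96).

Shape 3 is a line segment drawn with `<polyline>`. Its stroke #008000 means cut at S846, F1462. After flipping Y the toolpath is (47.98,48.97) → (160.01,47.32).

Shape 4 is a circle drawn with `<circle>`. Its stroke #008000 means cut at S846, F1462. After flipping Y the toolpath is (210.71,39.93) → (209.55,45.76) → (206.25,50.71) → (201.30,54.01) → (195.47,55.17) → (189.64,54.01) → (184.69,50.71) → (181.39,45.76) → (180.23,39.93) → (181.39,34.10) → (184.69,29.15) → (189.64,25.85) → (195.47,24.69) → (201.30,25.85) → (206.25,29.15) → (209.55,34.10) → (210.71,39.93), returning to the start.

Shape 5 is a circle drawn with `<circle>`. Its stroke #0000ff means engrave at S291, F3982. After flipping Y the toolpath is (197.54,132.93) → (197.06,135.37) → (195.67,137.43) → (193.61,138.82) → (191.17,139.30) → (188.73,138.82) → (186.67,137.43) → (185.28,135.37) → (184.80,132.93) → (185.28,130.49) → (186.67,128.43) → (188.73,127.04) → (191.17,126.56) → (193.61,127.04) → (195.67,128.43) → (197.06,130.49) → (197.54,132.93), returning to the start.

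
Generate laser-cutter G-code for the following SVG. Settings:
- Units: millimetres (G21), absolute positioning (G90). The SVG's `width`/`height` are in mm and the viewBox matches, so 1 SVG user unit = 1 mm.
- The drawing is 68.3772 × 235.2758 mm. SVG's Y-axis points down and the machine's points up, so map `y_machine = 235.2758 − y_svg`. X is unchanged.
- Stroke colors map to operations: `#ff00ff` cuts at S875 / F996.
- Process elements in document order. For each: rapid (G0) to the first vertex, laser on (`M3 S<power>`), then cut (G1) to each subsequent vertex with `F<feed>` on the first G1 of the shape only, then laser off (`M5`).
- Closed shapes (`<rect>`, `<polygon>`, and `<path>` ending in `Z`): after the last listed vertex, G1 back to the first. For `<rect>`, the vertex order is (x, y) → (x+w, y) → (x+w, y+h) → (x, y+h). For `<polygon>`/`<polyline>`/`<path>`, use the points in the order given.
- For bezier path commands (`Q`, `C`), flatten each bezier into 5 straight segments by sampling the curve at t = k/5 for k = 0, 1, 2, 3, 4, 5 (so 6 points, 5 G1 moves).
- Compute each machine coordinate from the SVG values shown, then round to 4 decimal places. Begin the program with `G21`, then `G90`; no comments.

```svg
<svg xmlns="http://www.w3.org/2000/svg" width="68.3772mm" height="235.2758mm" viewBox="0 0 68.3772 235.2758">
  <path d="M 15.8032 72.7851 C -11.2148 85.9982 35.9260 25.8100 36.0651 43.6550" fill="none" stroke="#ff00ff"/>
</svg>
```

1 u = 1 mm; y_m = 235.2758 − y.

[1] `<path>` cubic bezier, #ff00ff→cut S875 F996: (15.8032,162.4907) → (7.5222,162.1595) → (11.2236,172.1758) → (21.0916,185.2707) → (31.3107,194.1753) → (36.0651,191.6208)

G21
G90
G0 X15.8032 Y162.4907
M3 S875
G1 X7.5222 Y162.1595 F996
G1 X11.2236 Y172.1758
G1 X21.0916 Y185.2707
G1 X31.3107 Y194.1753
G1 X36.0651 Y191.6208
M5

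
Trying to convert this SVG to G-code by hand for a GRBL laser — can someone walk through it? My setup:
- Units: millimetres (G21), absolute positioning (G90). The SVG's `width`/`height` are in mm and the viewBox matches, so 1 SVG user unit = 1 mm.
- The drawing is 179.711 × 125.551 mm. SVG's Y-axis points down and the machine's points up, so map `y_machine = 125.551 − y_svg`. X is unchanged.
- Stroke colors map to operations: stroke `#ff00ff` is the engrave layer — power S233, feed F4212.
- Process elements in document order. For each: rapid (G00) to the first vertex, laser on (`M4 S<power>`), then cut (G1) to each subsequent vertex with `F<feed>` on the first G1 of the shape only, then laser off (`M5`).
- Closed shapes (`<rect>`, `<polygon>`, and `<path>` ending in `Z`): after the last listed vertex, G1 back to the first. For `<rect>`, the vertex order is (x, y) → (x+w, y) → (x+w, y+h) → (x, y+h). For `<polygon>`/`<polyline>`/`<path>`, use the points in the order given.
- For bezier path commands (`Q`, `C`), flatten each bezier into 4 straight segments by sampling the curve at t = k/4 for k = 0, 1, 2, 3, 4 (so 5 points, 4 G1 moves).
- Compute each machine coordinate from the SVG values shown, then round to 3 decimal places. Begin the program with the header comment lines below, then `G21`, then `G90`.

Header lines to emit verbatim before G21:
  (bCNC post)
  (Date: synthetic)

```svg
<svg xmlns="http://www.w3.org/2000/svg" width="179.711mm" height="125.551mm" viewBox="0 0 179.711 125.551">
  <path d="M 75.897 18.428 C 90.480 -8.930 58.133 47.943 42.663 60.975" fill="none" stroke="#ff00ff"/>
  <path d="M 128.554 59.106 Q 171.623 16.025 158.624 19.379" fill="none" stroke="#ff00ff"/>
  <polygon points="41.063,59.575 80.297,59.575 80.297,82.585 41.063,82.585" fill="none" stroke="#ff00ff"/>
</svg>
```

(bCNC post)
(Date: synthetic)
G21
G90
G00 X75.897 Y107.123
M4 S233
G1 X79.032 Y113.849 F4212
G1 X70.550 Y100.996
G1 X56.433 Y80.569
G1 X42.663 Y64.576
M5
G00 X128.554 Y66.445
M4 S233
G1 X146.584 Y85.083 F4212
G1 X157.606 Y97.917
G1 X161.619 Y104.947
G1 X158.624 Y106.172
M5
G00 X41.063 Y65.976
M4 S233
G1 X80.297 Y65.976 F4212
G1 X80.297 Y42.966
G1 X41.063 Y42.966
G1 X41.063 Y65.976
M5

viewBox `0 0 179.711 125.551` with mm width/height → 1 unit = 1 mm. Flip: y_m = 125.551 − y_svg.

**Shape 1** — `<path>` cubic bezier, stroke `#ff00ff` → engrave (S233, F4212). Control points (SVG): P0=(75.897,18.428), P1=(90.480,-8.930), P2=(58.133,47.943), P3=(42.663,60.975); sampled at t=k/4. Machine vertices: (75.897,107.123) → (79.032,113.849) → (70.550,100.996) → (56.433,80.569) → (42.663,64.576). Open path.

**Shape 2** — `<path>` quadratic bezier, stroke `#ff00ff` → engrave (S233, F4212). Control points (SVG): P0=(128.554,59.106), P1=(171.623,16.025), P2=(158.624,19.379); sampled at t=k/4. Machine vertices: (128.554,66.445) → (146.584,85.083) → (157.606,97.917) → (161.619,104.947) → (158.624,106.172). Open path.

**Shape 3** — `<polygon>` rectangle, stroke `#ff00ff` → engrave (S233, F4212). Machine vertices: (41.063,65.976) → (80.297,65.976) → (80.297,42.966) → (41.063,42.966) → (41.063,65.976). Closed: final G1 returns to the first vertex.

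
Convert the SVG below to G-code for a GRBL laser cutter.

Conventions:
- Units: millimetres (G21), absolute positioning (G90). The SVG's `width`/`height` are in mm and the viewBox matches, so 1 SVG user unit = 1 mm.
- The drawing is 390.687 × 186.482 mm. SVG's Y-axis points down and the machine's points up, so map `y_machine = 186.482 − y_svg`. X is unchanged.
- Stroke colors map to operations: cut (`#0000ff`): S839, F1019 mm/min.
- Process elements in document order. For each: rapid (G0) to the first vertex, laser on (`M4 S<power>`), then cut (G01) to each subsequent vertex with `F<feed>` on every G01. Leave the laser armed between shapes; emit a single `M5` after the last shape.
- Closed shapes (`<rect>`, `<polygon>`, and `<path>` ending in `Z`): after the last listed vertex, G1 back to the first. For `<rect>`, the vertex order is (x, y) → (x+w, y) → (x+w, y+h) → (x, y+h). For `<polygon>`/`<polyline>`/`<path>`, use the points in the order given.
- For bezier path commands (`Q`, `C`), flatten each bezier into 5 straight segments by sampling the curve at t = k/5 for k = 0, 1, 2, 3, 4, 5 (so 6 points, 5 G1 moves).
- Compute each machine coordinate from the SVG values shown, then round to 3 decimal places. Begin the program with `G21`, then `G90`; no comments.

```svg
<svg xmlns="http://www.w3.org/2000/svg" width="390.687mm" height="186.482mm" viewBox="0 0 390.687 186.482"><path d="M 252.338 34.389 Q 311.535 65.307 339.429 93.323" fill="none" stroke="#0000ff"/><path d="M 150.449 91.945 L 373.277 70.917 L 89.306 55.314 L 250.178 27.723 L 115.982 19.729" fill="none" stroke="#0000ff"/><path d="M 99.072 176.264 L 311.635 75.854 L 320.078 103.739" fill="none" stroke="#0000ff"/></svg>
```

Since the viewBox matches the mm dimensions, user units are millimetres directly. The only transform is the Y-flip y_m = 186.482 − y_svg.

Shape 1 is a quadratic bezier drawn with `<path>`. Its stroke #0000ff means cut at S839, F1019. After flipping Y the toolpath is (252.338,152.093) → (274.765,139.842) → (294.687,127.823) → (312.105,116.036) → (327.019,104.481) → (339.429,93.159).

Shape 2 is a open polyline drawn with `<path>`. Its stroke #0000ff means cut at S839, F1019. After flipping Y the toolpath is (150.449,94.537) → (373.277,115.565) → (89.306,131.168) → (250.178,158.759) → (115.982,166.753).

Shape 3 is a open polyline drawn with `<path>`. Its stroke #0000ff means cut at S839, F1019. After flipping Y the toolpath is (99.072,10.218) → (311.635,110.628) → (320.078,82.743).

G21
G90
G0 X252.338 Y152.093
M4 S839
G01 X274.765 Y139.842 F1019
G01 X294.687 Y127.823 F1019
G01 X312.105 Y116.036 F1019
G01 X327.019 Y104.481 F1019
G01 X339.429 Y93.159 F1019
G0 X150.449 Y94.537
M4 S839
G01 X373.277 Y115.565 F1019
G01 X89.306 Y131.168 F1019
G01 X250.178 Y158.759 F1019
G01 X115.982 Y166.753 F1019
G0 X99.072 Y10.218
M4 S839
G01 X311.635 Y110.628 F1019
G01 X320.078 Y82.743 F1019
M5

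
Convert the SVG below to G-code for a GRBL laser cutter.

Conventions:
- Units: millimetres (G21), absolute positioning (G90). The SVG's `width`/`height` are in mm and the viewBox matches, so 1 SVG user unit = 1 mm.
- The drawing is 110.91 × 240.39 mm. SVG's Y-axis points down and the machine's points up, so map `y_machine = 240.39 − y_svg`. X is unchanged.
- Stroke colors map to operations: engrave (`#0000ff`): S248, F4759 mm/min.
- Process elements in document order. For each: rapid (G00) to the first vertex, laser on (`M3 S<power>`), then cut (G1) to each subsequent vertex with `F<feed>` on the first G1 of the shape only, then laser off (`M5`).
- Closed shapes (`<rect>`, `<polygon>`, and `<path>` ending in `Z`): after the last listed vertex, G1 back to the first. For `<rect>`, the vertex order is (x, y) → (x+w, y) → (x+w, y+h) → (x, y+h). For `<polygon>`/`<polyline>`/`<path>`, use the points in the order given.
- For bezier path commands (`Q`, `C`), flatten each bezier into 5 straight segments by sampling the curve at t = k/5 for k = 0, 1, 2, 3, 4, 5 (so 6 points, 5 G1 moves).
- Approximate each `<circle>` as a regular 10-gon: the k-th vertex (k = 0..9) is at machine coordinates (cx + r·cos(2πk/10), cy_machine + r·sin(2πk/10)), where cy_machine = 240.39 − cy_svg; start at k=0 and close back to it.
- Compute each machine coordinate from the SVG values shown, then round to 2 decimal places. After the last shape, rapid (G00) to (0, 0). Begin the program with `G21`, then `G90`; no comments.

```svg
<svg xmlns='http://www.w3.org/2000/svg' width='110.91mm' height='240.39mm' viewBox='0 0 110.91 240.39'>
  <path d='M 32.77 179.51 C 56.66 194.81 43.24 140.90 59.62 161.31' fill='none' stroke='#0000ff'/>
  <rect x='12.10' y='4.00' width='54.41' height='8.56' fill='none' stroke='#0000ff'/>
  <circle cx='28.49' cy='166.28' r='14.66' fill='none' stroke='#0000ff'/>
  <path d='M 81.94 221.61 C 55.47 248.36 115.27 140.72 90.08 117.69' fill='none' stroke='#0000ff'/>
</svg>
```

Since the viewBox matches the mm dimensions, user units are millimetres directly. The only transform is the Y-flip y_m = 240.39 − y_svg.

Shape 1 is a cubic bezier drawn with `<path>`. Its stroke #0000ff means engrave at S248, F4759. After flipping Y the toolpath is (32.77,60.88) → (43.16,58.86) → (47.82,66.55) → (49.97,77.08) → (52.83,83.56) → (59.62,79.08).

Shape 2 is a rectangle drawn with `<rect>`. Its stroke #0000ff means engrave at S248, F4759. After flipping Y the toolpath is (12.10,236.39) → (66.51,236.39) → (66.51,227.83) → (12.10,227.83) → (12.10,236.39), returning to the start.

Shape 3 is a circle drawn with `<circle>`. Its stroke #0000ff means engrave at S248, F4759. After flipping Y the toolpath is (43.15,74.11) → (40.35,82.73) → (33.02,88.05) → (23.96,88.05) → (16.63,82.73) → (13.83,74.11) → (16.63,65.49) → (23.96,60.17) → (33.02,60.17) → (40.35,65.49) → (43.15,74.11), returning to the start.

Shape 4 is a cubic bezier drawn with `<path>`. Its stroke #0000ff means engrave at S248, F4759. After flipping Y the toolpath is (81.94,18.78) → (75.04,17.10) → (80.62,37.17) → (90.47,68.47) → (96.37,100.48) → (90.08,122.70).

G21
G90
G00 X32.77 Y60.88
M3 S248
G1 X43.16 Y58.86 F4759
G1 X47.82 Y66.55
G1 X49.97 Y77.08
G1 X52.83 Y83.56
G1 X59.62 Y79.08
M5
G00 X12.10 Y236.39
M3 S248
G1 X66.51 Y236.39 F4759
G1 X66.51 Y227.83
G1 X12.10 Y227.83
G1 X12.10 Y236.39
M5
G00 X43.15 Y74.11
M3 S248
G1 X40.35 Y82.73 F4759
G1 X33.02 Y88.05
G1 X23.96 Y88.05
G1 X16.63 Y82.73
G1 X13.83 Y74.11
G1 X16.63 Y65.49
G1 X23.96 Y60.17
G1 X33.02 Y60.17
G1 X40.35 Y65.49
G1 X43.15 Y74.11
M5
G00 X81.94 Y18.78
M3 S248
G1 X75.04 Y17.10 F4759
G1 X80.62 Y37.17
G1 X90.47 Y68.47
G1 X96.37 Y100.48
G1 X90.08 Y122.70
M5
G00 X0.00 Y0.00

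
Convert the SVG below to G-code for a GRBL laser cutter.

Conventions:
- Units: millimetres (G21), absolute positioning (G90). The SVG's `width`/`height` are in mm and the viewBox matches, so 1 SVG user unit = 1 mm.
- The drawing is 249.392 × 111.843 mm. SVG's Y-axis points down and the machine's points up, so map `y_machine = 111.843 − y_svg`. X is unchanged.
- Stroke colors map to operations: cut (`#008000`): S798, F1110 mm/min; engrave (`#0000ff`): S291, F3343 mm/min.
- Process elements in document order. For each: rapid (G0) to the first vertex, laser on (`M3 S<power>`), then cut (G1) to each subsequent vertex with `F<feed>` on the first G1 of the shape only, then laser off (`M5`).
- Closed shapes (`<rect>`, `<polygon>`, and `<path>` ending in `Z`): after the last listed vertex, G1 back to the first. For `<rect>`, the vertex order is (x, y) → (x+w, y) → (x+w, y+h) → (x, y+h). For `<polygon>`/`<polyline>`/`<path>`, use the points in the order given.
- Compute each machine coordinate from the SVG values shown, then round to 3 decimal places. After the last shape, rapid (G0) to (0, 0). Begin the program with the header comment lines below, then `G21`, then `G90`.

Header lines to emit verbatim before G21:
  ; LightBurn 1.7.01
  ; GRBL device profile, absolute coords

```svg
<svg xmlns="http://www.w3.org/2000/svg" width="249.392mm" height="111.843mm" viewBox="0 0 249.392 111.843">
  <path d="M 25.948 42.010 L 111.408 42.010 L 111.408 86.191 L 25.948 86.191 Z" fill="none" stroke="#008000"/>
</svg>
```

; LightBurn 1.7.01
; GRBL device profile, absolute coords
G21
G90
G0 X25.948 Y69.833
M3 S798
G1 X111.408 Y69.833 F1110
G1 X111.408 Y25.652
G1 X25.948 Y25.652
G1 X25.948 Y69.833
M5
G0 X0.000 Y0.000

Since the viewBox matches the mm dimensions, user units are millimetres directly. The only transform is the Y-flip y_m = 111.843 − y_svg.

Shape 1 is a rectangle drawn with `<path>`. Its stroke #008000 means cut at S798, F1110. After flipping Y the toolpath is (25.948,69.833) → (111.408,69.833) → (111.408,25.652) → (25.948,25.652) → (25.948,69.833), returning to the start.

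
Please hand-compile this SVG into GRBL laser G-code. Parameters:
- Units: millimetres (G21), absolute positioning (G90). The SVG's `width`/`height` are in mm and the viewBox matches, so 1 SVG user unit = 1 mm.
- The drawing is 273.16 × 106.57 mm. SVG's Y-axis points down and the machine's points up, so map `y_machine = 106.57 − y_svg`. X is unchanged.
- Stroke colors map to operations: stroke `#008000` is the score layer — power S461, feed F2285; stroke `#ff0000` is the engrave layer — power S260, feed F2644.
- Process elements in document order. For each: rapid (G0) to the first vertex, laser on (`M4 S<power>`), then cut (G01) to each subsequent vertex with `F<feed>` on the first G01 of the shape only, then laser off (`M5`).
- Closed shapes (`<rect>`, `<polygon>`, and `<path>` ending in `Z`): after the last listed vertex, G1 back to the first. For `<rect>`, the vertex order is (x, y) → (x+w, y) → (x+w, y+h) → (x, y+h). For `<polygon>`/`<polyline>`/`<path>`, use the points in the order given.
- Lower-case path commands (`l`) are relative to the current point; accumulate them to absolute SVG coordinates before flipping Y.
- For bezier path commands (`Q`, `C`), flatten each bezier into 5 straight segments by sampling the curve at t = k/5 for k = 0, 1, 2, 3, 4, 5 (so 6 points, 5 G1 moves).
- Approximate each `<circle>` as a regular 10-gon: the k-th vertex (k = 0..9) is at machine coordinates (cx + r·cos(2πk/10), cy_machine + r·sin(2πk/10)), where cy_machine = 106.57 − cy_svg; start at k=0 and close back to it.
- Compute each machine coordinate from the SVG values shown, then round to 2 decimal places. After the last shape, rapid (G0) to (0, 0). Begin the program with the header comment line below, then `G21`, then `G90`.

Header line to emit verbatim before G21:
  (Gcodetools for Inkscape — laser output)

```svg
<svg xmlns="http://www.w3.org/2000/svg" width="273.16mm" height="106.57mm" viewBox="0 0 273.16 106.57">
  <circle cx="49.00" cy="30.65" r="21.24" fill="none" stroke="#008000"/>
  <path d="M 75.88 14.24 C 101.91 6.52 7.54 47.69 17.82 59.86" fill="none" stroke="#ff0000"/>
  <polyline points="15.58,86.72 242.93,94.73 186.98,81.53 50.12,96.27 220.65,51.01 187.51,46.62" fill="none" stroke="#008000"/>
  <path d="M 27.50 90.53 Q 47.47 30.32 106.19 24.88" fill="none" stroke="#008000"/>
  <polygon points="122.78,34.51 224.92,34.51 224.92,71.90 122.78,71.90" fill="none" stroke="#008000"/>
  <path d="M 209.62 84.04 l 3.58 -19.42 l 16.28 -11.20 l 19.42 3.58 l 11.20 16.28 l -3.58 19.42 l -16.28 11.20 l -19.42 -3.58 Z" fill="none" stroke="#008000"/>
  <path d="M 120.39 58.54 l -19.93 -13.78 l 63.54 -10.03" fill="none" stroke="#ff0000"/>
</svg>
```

(Gcodetools for Inkscape — laser output)
G21
G90
G0 X70.24 Y75.92
M4 S461
G01 X66.18 Y88.40 F2285
G01 X55.56 Y96.12
G01 X42.44 Y96.12
G01 X31.82 Y88.40
G01 X27.76 Y75.92
G01 X31.82 Y63.44
G01 X42.44 Y55.72
G01 X55.56 Y55.72
G01 X66.18 Y63.44
G01 X70.24 Y75.92
M5
G0 X75.88 Y92.33
M4 S260
G01 X78.85 Y91.72 F2644
G01 X63.73 Y83.11
G01 X41.31 Y70.25
G01 X22.41 Y56.87
G01 X17.82 Y46.71
M5
G0 X15.58 Y19.85
M4 S461
G01 X242.93 Y11.84 F2285
G01 X186.98 Y25.04
G01 X50.12 Y10.30
G01 X220.65 Y55.56
G01 X187.51 Y59.95
M5
G0 X27.50 Y16.04
M4 S461
G01 X37.04 Y37.93 F2285
G01 X49.68 Y55.44
G01 X65.41 Y68.57
G01 X84.25 Y77.32
G01 X106.19 Y81.69
M5
G0 X122.78 Y72.06
M4 S461
G01 X224.92 Y72.06 F2285
G01 X224.92 Y34.67
G01 X122.78 Y34.67
G01 X122.78 Y72.06
M5
G0 X209.62 Y22.53
M4 S461
G01 X213.20 Y41.95 F2285
G01 X229.48 Y53.15
G01 X248.90 Y49.57
G01 X260.10 Y33.29
G01 X256.52 Y13.87
G01 X240.24 Y2.67
G01 X220.82 Y6.25
G01 X209.62 Y22.53
M5
G0 X120.39 Y48.03
M4 S260
G01 X100.46 Y61.81 F2644
G01 X164.00 Y71.84
M5
G0 X0.00 Y0.00

Since the viewBox matches the mm dimensions, user units are millimetres directly. The only transform is the Y-flip y_m = 106.57 − y_svg.

Shape 1 is a circle drawn with `<circle>`. Its stroke #008000 means score at S461, F2285. After flipping Y the toolpath is (70.24,75.92) → (66.18,88.40) → (55.56,96.12) → (42.44,96.12) → (31.82,88.40) → (27.76,75.92) → (31.82,63.44) → (42.44,55.72) → (55.56,55.72) → (66.18,63.44) → (70.24,75.92), returning to the start.

Shape 2 is a cubic bezier drawn with `<path>`. Its stroke #ff0000 means engrave at S260, F2644. After flipping Y the toolpath is (75.88,92.33) → (78.85,91.72) → (63.73,83.11) → (41.31,70.25) → (22.41,56.87) → (17.82,46.71).

Shape 3 is a open polyline drawn with `<polyline>`. Its stroke #008000 means score at S461, F2285. After flipping Y the toolpath is (15.58,19.85) → (242.93,11.84) → (186.98,25.04) → (50.12,10.30) → (220.65,55.56) → (187.51,59.95).

Shape 4 is a quadratic bezier drawn with `<path>`. Its stroke #008000 means score at S461, F2285. After flipping Y the toolpath is (27.50,16.04) → (37.04,37.93) → (49.68,55.44) → (65.41,68.57) → (84.25,77.32) → (106.19,81.69).

Shape 5 is a rectangle drawn with `<polygon>`. Its stroke #008000 means score at S461, F2285. After flipping Y the toolpath is (122.78,72.06) → (224.92,72.06) → (224.92,34.67) → (122.78,34.67) → (122.78,72.06), returning to the start.

Shape 6 is a regular polygon drawn with `<path>`. Its stroke #008000 means score at S461, F2285. After flipping Y the toolpath is (209.62,22.53) → (213.20,41.95) → (229.48,53.15) → (248.90,49.57) → (260.10,33.29) → (256.52,13.87) → (240.24,2.67) → (220.82,6.25) → (209.62,22.53), returning to the start.

Shape 7 is a open polyline drawn with `<path>`. Its stroke #ff0000 means engrave at S260, F2644. After flipping Y the toolpath is (120.39,48.03) → (100.46,61.81) → (164.00,71.84).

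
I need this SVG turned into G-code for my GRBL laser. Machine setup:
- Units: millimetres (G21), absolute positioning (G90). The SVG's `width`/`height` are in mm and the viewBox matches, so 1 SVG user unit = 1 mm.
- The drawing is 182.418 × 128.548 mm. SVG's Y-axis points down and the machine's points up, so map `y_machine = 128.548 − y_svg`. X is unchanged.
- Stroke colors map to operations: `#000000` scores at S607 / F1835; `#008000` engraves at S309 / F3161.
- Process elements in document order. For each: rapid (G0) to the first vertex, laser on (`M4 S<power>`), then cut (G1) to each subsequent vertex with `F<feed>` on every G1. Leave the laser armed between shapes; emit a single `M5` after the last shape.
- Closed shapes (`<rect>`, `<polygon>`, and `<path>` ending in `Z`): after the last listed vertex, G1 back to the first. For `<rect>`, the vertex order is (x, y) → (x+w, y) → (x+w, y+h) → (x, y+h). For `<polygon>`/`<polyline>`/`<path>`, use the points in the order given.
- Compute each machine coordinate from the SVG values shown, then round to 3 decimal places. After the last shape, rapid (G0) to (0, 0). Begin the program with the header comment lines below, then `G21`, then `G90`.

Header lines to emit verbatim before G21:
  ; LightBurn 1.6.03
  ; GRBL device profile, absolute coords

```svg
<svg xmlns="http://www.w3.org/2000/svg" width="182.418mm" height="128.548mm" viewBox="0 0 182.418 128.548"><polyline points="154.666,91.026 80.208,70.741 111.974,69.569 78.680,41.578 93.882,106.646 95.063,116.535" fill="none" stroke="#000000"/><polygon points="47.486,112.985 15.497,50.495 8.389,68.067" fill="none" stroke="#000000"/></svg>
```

Since the viewBox matches the mm dimensions, user units are millimetres directly. The only transform is the Y-flip y_m = 128.548 − y_svg.

Shape 1 is a open polyline drawn with `<polyline>`. Its stroke #000000 means score at S607, F1835. After flipping Y the toolpath is (154.666,37.522) → (80.208,57.807) → (111.974,58.979) → (78.680,86.970) → (93.882,21.902) → (95.063,12.013).

Shape 2 is a closed polygon drawn with `<polygon>`. Its stroke #000000 means score at S607, F1835. After flipping Y the toolpath is (47.486,15.563) → (15.497,78.053) → (8.389,60.481) → (47.486,15.563), returning to the start.

; LightBurn 1.6.03
; GRBL device profile, absolute coords
G21
G90
G0 X154.666 Y37.522
M4 S607
G1 X80.208 Y57.807 F1835
G1 X111.974 Y58.979 F1835
G1 X78.680 Y86.970 F1835
G1 X93.882 Y21.902 F1835
G1 X95.063 Y12.013 F1835
G0 X47.486 Y15.563
M4 S607
G1 X15.497 Y78.053 F1835
G1 X8.389 Y60.481 F1835
G1 X47.486 Y15.563 F1835
M5
G0 X0.000 Y0.000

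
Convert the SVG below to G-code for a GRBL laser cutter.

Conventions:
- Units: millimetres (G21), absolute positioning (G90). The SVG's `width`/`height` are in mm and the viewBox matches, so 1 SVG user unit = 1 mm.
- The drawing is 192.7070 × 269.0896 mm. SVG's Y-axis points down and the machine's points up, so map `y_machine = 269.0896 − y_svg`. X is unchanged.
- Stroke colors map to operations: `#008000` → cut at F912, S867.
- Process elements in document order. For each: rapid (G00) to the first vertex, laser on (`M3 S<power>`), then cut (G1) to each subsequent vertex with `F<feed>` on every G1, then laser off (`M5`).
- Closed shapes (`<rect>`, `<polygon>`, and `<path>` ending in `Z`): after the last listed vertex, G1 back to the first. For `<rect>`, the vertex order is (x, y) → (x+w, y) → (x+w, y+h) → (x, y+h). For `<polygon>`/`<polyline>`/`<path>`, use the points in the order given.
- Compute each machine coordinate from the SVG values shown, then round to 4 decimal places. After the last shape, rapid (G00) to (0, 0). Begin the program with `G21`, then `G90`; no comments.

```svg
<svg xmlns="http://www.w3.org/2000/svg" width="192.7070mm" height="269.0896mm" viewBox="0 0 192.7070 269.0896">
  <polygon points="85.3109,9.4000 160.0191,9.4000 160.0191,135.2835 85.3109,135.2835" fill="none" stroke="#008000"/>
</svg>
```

G21
G90
G00 X85.3109 Y259.6896
M3 S867
G1 X160.0191 Y259.6896 F912
G1 X160.0191 Y133.8061 F912
G1 X85.3109 Y133.8061 F912
G1 X85.3109 Y259.6896 F912
M5
G00 X0.0000 Y0.0000

Since the viewBox matches the mm dimensions, user units are millimetres directly. The only transform is the Y-flip y_m = 269.0896 − y_svg.

Shape 1 is a rectangle drawn with `<polygon>`. Its stroke #008000 means cut at S867, F912. After flipping Y the toolpath is (85.3109,259.6896) → (160.0191,259.6896) → (160.0191,133.8061) → (85.3109,133.8061) → (85.3109,259.6896), returning to the start.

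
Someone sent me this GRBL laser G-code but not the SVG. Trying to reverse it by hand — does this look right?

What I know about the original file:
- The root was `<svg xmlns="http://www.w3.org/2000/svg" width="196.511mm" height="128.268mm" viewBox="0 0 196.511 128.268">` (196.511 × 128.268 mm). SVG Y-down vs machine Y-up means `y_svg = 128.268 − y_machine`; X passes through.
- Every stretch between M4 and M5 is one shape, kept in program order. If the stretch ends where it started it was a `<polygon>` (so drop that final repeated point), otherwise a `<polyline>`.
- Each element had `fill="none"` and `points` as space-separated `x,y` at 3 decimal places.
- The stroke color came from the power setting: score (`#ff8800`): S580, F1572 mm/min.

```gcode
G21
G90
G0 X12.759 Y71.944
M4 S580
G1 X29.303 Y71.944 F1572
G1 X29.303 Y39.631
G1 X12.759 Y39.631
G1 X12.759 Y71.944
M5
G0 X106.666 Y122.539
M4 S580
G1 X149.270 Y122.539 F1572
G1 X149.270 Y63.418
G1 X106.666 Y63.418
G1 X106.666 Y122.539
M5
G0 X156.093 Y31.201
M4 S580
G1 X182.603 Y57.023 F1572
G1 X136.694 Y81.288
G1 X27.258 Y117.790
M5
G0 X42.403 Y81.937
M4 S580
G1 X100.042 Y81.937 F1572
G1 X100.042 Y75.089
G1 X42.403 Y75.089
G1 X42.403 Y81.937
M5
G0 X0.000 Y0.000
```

Each laser-on run becomes one SVG element. Flip Y back into SVG space with y_svg = 128.268 − y_machine. Every run uses S580, so all elements get stroke `#ff8800` (score).

Run 1: The run returns to its start, so emit a `<polygon>` with points (Y-flipped): 12.759,56.324 29.303,56.324 29.303,88.637 12.759,88.637.

Run 2: The run returns to its start, so emit a `<polygon>` with points (Y-flipped): 106.666,5.729 149.270,5.729 149.270,64.850 106.666,64.850.

Run 3: The run is open, so emit a `<polyline>` with points (Y-flipped): 156.093,97.067 182.603,71.245 136.694,46.980 27.258,10.478.

Run 4: The run returns to its start, so emit a `<polygon>` with points (Y-flipped): 42.403,46.331 100.042,46.331 100.042,53.179 42.403,53.179.

<svg xmlns="http://www.w3.org/2000/svg" width="196.511mm" height="128.268mm" viewBox="0 0 196.511 128.268">
  <polygon points="12.759,56.324 29.303,56.324 29.303,88.637 12.759,88.637" fill="none" stroke="#ff8800"/>
  <polygon points="106.666,5.729 149.270,5.729 149.270,64.850 106.666,64.850" fill="none" stroke="#ff8800"/>
  <polyline points="156.093,97.067 182.603,71.245 136.694,46.980 27.258,10.478" fill="none" stroke="#ff8800"/>
  <polygon points="42.403,46.331 100.042,46.331 100.042,53.179 42.403,53.179" fill="none" stroke="#ff8800"/>
</svg>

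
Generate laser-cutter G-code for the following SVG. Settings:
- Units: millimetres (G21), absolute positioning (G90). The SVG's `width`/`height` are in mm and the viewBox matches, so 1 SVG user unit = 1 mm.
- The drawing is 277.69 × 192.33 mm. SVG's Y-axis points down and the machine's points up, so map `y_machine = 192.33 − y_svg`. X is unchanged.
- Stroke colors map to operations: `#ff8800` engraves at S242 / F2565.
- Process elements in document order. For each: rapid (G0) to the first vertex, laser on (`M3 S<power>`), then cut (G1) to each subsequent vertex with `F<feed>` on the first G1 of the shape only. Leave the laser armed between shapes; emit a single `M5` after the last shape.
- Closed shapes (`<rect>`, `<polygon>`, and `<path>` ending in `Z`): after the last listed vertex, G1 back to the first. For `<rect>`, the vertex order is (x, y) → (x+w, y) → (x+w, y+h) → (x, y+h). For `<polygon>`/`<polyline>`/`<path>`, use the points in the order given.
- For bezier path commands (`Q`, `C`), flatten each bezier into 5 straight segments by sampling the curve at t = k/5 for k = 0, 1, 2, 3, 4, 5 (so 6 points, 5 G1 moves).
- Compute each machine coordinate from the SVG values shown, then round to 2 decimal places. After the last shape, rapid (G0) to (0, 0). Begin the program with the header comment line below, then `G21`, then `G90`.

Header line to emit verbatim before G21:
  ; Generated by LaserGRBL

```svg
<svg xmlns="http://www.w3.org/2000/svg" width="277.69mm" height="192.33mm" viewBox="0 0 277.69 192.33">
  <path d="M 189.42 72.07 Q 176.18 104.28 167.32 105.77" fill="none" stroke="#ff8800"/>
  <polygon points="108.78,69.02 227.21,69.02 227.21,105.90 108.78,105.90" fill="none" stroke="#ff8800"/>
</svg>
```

; Generated by LaserGRBL
G21
G90
G0 X189.42 Y120.26
M3 S242
G1 X184.30 Y108.60 F2565
G1 X179.53 Y99.41
G1 X175.11 Y92.67
G1 X171.04 Y88.38
G1 X167.32 Y86.56
G0 X108.78 Y123.31
M3 S242
G1 X227.21 Y123.31 F2565
G1 X227.21 Y86.43
G1 X108.78 Y86.43
G1 X108.78 Y123.31
M5
G0 X0.00 Y0.00

Since the viewBox matches the mm dimensions, user units are millimetres directly. The only transform is the Y-flip y_m = 192.33 − y_svg.

Shape 1 is a quadratic bezier drawn with `<path>`. Its stroke #ff8800 means engrave at S242, F2565. After flipping Y the toolpath is (189.42,120.26) → (184.30,108.60) → (179.53,99.41) → (175.11,92.67) → (171.04,88.38) → (167.32,86.56).

Shape 2 is a rectangle drawn with `<polygon>`. Its stroke #ff8800 means engrave at S242, F2565. After flipping Y the toolpath is (108.78,123.31) → (227.21,123.31) → (227.21,86.43) → (108.78,86.43) → (108.78,123.31), returning to the start.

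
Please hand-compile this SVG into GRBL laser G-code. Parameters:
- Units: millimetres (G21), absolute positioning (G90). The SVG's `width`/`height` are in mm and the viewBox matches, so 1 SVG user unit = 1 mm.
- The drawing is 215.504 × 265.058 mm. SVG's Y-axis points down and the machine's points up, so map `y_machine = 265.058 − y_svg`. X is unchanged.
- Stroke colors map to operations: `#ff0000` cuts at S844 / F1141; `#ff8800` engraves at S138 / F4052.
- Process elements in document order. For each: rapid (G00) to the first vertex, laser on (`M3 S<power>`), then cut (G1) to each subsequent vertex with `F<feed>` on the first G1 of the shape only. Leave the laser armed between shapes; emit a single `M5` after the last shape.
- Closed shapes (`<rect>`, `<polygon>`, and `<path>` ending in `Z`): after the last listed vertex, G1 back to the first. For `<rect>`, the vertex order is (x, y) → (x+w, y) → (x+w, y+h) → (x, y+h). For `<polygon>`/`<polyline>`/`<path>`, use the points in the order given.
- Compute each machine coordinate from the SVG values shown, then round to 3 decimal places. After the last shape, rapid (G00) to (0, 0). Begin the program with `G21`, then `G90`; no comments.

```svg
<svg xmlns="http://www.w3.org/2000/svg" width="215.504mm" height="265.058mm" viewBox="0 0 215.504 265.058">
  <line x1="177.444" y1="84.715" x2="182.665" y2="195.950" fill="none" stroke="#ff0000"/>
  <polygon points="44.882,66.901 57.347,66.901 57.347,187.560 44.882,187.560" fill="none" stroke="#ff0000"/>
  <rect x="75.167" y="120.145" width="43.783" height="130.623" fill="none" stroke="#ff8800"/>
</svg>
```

G21
G90
G00 X177.444 Y180.343
M3 S844
G1 X182.665 Y69.108 F1141
G00 X44.882 Y198.157
M3 S844
G1 X57.347 Y198.157 F1141
G1 X57.347 Y77.498
G1 X44.882 Y77.498
G1 X44.882 Y198.157
G00 X75.167 Y144.913
M3 S138
G1 X118.950 Y144.913 F4052
G1 X118.950 Y14.290
G1 X75.167 Y14.290
G1 X75.167 Y144.913
M5
G00 X0.000 Y0.000

Since the viewBox matches the mm dimensions, user units are millimetres directly. The only transform is the Y-flip y_m = 265.058 − y_svg.

Shape 1 is a line segment drawn with `<line>`. Its stroke #ff0000 means cut at S844, F1141. After flipping Y the toolpath is (177.444,180.343) → (182.665,69.108).

Shape 2 is a rectangle drawn with `<polygon>`. Its stroke #ff0000 means cut at S844, F1141. After flipping Y the toolpath is (44.882,198.157) → (57.347,198.157) → (57.347,77.498) → (44.882,77.498) → (44.882,198.157), returning to the start.

Shape 3 is a rectangle drawn with `<rect>`. Its stroke #ff8800 means engrave at S138, F4052. After flipping Y the toolpath is (75.167,144.913) → (118.950,144.913) → (118.950,14.290) → (75.167,14.290) → (75.167,144.913), returning to the start.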